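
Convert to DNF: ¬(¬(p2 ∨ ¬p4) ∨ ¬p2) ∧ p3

p2 ∧ p3

¬(¬(p2 ∨ ¬p4) ∨ ¬p2) ∧ p3
≡ ¬¬(p2 ∨ ¬p4) ∧ ¬¬p2 ∧ p3   [De Morgan]
≡ (p2 ∨ ¬p4) ∧ ¬¬p2 ∧ p3   [double negation]
≡ (p2 ∨ ¬p4) ∧ p2 ∧ p3   [double negation]
≡ (p2 ∧ p2 ∧ p3) ∨ (¬p4 ∧ p2 ∧ p3)   [distribute ∧ over ∨]
≡ p2 ∧ p3   [simplify]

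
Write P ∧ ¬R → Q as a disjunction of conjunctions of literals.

¬P ∨ R ∨ Q

P ∧ ¬R → Q
⇔ ¬(P ∧ ¬R) ∨ Q   — eliminate →
⇔ ¬P ∨ ¬¬R ∨ Q   — De Morgan
⇔ ¬P ∨ R ∨ Q   — double negation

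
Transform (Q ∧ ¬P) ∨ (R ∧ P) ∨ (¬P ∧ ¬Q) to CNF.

¬P ∨ R

(Q ∧ ¬P) ∨ (R ∧ P) ∨ (¬P ∧ ¬Q)
≡ (Q ∨ R ∨ ¬P) ∧ (Q ∨ R ∨ ¬Q) ∧ (Q ∨ P ∨ ¬P) ∧ (Q ∨ P ∨ ¬Q) ∧ (¬P ∨ R ∨ ¬P) ∧ (¬P ∨ R ∨ ¬Q) ∧ (¬P ∨ P ∨ ¬P) ∧ (¬P ∨ P ∨ ¬Q)   [distribute ∨ over ∧]
≡ ¬P ∨ R   [simplify]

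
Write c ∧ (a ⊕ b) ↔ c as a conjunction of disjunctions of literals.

c ∧ (a ⊕ b) ↔ c
= (c ∧ (a ⊕ b) → c) ∧ (c → c ∧ (a ⊕ b))
= (¬(c ∧ (a ⊕ b)) ∨ c) ∧ (c → c ∧ (a ⊕ b))
= (¬(c ∧ (a ∨ b) ∧ ¬(a ∧ b)) ∨ c) ∧ (c → c ∧ (a ⊕ b))
= (¬(c ∧ (a ∨ b) ∧ ¬(a ∧ b)) ∨ c) ∧ (¬c ∨ c ∧ (a ⊕ b))
= (¬(c ∧ (a ∨ b) ∧ ¬(a ∧ b)) ∨ c) ∧ (¬c ∨ c ∧ (a ∨ b) ∧ ¬(a ∧ b))
= (¬c ∨ ¬(a ∨ b) ∨ ¬¬(a ∧ b) ∨ c) ∧ (¬c ∨ c ∧ (a ∨ b) ∧ ¬(a ∧ b))
= (¬c ∨ ¬a ∧ ¬b ∨ ¬¬(a ∧ b) ∨ c) ∧ (¬c ∨ c ∧ (a ∨ b) ∧ ¬(a ∧ b))
= (¬c ∨ ¬a ∧ ¬b ∨ a ∧ b ∨ c) ∧ (¬c ∨ c ∧ (a ∨ b) ∧ ¬(a ∧ b))
= (¬c ∨ ¬a ∧ ¬b ∨ a ∧ b ∨ c) ∧ (¬c ∨ c ∧ (a ∨ b) ∧ (¬a ∨ ¬b))
= (¬c ∨ ¬a ∨ a ∨ c) ∧ (¬c ∨ ¬a ∨ b ∨ c) ∧ (¬c ∨ ¬b ∨ a ∨ c) ∧ (¬c ∨ ¬b ∨ b ∨ c) ∧ (¬c ∨ c) ∧ (¬c ∨ a ∨ b) ∧ (¬c ∨ ¬a ∨ ¬b)
= (¬c ∨ a ∨ b) ∧ (¬c ∨ ¬a ∨ ¬b)

(¬c ∨ a ∨ b) ∧ (¬c ∨ ¬a ∨ ¬b)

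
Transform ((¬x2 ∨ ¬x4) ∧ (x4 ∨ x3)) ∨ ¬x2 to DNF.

((¬x2 ∨ ¬x4) ∧ (x4 ∨ x3)) ∨ ¬x2
⇔ (¬x2 ∧ x4) ∨ (¬x2 ∧ x3) ∨ (¬x4 ∧ x4) ∨ (¬x4 ∧ x3) ∨ ¬x2   — distribute ∧ over ∨
⇔ (¬x4 ∧ x3) ∨ ¬x2   — simplify

(¬x4 ∧ x3) ∨ ¬x2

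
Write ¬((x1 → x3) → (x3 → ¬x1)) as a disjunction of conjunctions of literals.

¬((x1 → x3) → (x3 → ¬x1))
⇔ ¬(¬(x1 → x3) ∨ (x3 → ¬x1))   [eliminate →]
⇔ ¬(¬(¬x1 ∨ x3) ∨ (x3 → ¬x1))   [eliminate →]
⇔ ¬(¬(¬x1 ∨ x3) ∨ ¬x3 ∨ ¬x1)   [eliminate →]
⇔ ¬¬(¬x1 ∨ x3) ∧ ¬¬x3 ∧ ¬¬x1   [De Morgan]
⇔ (¬x1 ∨ x3) ∧ ¬¬x3 ∧ ¬¬x1   [double negation]
⇔ (¬x1 ∨ x3) ∧ x3 ∧ ¬¬x1   [double negation]
⇔ (¬x1 ∨ x3) ∧ x3 ∧ x1   [double negation]
⇔ (¬x1 ∧ x3 ∧ x1) ∨ (x3 ∧ x3 ∧ x1)   [distribute ∧ over ∨]
⇔ x3 ∧ x1   [simplify]

x3 ∧ x1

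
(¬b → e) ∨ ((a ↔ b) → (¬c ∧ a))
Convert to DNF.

(¬b → e) ∨ ((a ↔ b) → (¬c ∧ a))
= ¬¬b ∨ e ∨ ((a ↔ b) → (¬c ∧ a))   (eliminate →)
= ¬¬b ∨ e ∨ ¬(a ↔ b) ∨ (¬c ∧ a)   (eliminate →)
= ¬¬b ∨ e ∨ ¬((a → b) ∧ (b → a)) ∨ (¬c ∧ a)   (eliminate ↔)
= ¬¬b ∨ e ∨ ¬((¬a ∨ b) ∧ (b → a)) ∨ (¬c ∧ a)   (eliminate →)
= ¬¬b ∨ e ∨ ¬((¬a ∨ b) ∧ (¬b ∨ a)) ∨ (¬c ∧ a)   (eliminate →)
= b ∨ e ∨ ¬((¬a ∨ b) ∧ (¬b ∨ a)) ∨ (¬c ∧ a)   (double negation)
= b ∨ e ∨ ¬(¬a ∨ b) ∨ ¬(¬b ∨ a) ∨ (¬c ∧ a)   (De Morgan)
= b ∨ e ∨ (¬¬a ∧ ¬b) ∨ ¬(¬b ∨ a) ∨ (¬c ∧ a)   (De Morgan)
= b ∨ e ∨ (a ∧ ¬b) ∨ ¬(¬b ∨ a) ∨ (¬c ∧ a)   (double negation)
= b ∨ e ∨ (a ∧ ¬b) ∨ (¬¬b ∧ ¬a) ∨ (¬c ∧ a)   (De Morgan)
= b ∨ e ∨ (a ∧ ¬b) ∨ (b ∧ ¬a) ∨ (¬c ∧ a)   (double negation)
= b ∨ e ∨ (a ∧ ¬b) ∨ (¬c ∧ a)   (simplify)

b ∨ e ∨ (a ∧ ¬b) ∨ (¬c ∧ a)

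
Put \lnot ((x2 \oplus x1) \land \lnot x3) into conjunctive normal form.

(\lnot x2 \lor x1 \lor x3) \land (\lnot x1 \lor x2 \lor x3)

\lnot ((x2 \oplus x1) \land \lnot x3)
≡ \lnot ((x2 \lor x1) \land \lnot (x2 \land x1) \land \lnot x3)   [expand \oplus]
≡ \lnot (x2 \lor x1) \lor \lnot \lnot (x2 \land x1) \lor \lnot \lnot x3   [De Morgan]
≡ (\lnot x2 \land \lnot x1) \lor \lnot \lnot (x2 \land x1) \lor \lnot \lnot x3   [De Morgan]
≡ (\lnot x2 \land \lnot x1) \lor (x2 \land x1) \lor \lnot \lnot x3   [double negation]
≡ (\lnot x2 \land \lnot x1) \lor (x2 \land x1) \lor x3   [double negation]
≡ (\lnot x2 \lor x2 \lor x3) \land (\lnot x2 \lor x1 \lor x3) \land (\lnot x1 \lor x2 \lor x3) \land (\lnot x1 \lor x1 \lor x3)   [distribute \lor over \land]
≡ (\lnot x2 \lor x1 \lor x3) \land (\lnot x1 \lor x2 \lor x3)   [simplify]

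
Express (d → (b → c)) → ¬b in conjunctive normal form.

(d → (b → c)) → ¬b
≡ ¬(d → (b → c)) ∨ ¬b   [eliminate →]
≡ ¬(¬d ∨ (b → c)) ∨ ¬b   [eliminate →]
≡ ¬(¬d ∨ ¬b ∨ c) ∨ ¬b   [eliminate →]
≡ ¬¬d ∧ ¬¬b ∧ ¬c ∨ ¬b   [De Morgan]
≡ d ∧ ¬¬b ∧ ¬c ∨ ¬b   [double negation]
≡ d ∧ b ∧ ¬c ∨ ¬b   [double negation]
≡ (d ∨ ¬b) ∧ (b ∨ ¬b) ∧ (¬c ∨ ¬b)   [distribute ∨ over ∧]
≡ (d ∨ ¬b) ∧ (¬c ∨ ¬b)   [simplify]

(d ∨ ¬b) ∧ (¬c ∨ ¬b)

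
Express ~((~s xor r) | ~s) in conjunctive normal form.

(~r | ~s) & s

~((~s xor r) | ~s)
⇔ ~(((~s | r) & ~(~s & r)) | ~s)   (expand xor)
⇔ ~((~s | r) & ~(~s & r)) & ~~s   (De Morgan)
⇔ (~(~s | r) | ~~(~s & r)) & ~~s   (De Morgan)
⇔ ((~~s & ~r) | ~~(~s & r)) & ~~s   (De Morgan)
⇔ ((s & ~r) | ~~(~s & r)) & ~~s   (double negation)
⇔ ((s & ~r) | (~s & r)) & ~~s   (double negation)
⇔ ((s & ~r) | (~s & r)) & s   (double negation)
⇔ (s | ~s) & (s | r) & (~r | ~s) & (~r | r) & s   (distribute | over &)
⇔ (~r | ~s) & s   (simplify)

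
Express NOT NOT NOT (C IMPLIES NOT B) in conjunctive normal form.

C AND B

NOT NOT NOT (C IMPLIES NOT B)
≡ NOT NOT NOT (NOT C OR NOT B)   [eliminate IMPLIES]
≡ NOT (NOT C OR NOT B)   [double negation]
≡ NOT NOT C AND NOT NOT B   [De Morgan]
≡ C AND NOT NOT B   [double negation]
≡ C AND B   [double negation]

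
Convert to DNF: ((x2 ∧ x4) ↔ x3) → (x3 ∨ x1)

((x2 ∧ x4) ↔ x3) → (x3 ∨ x1)
≡ ¬((x2 ∧ x4) ↔ x3) ∨ x3 ∨ x1
≡ ¬(((x2 ∧ x4) → x3) ∧ (x3 → (x2 ∧ x4))) ∨ x3 ∨ x1
≡ ¬((¬(x2 ∧ x4) ∨ x3) ∧ (x3 → (x2 ∧ x4))) ∨ x3 ∨ x1
≡ ¬((¬(x2 ∧ x4) ∨ x3) ∧ (¬x3 ∨ (x2 ∧ x4))) ∨ x3 ∨ x1
≡ ¬(¬(x2 ∧ x4) ∨ x3) ∨ ¬(¬x3 ∨ (x2 ∧ x4)) ∨ x3 ∨ x1
≡ (¬¬(x2 ∧ x4) ∧ ¬x3) ∨ ¬(¬x3 ∨ (x2 ∧ x4)) ∨ x3 ∨ x1
≡ (x2 ∧ x4 ∧ ¬x3) ∨ ¬(¬x3 ∨ (x2 ∧ x4)) ∨ x3 ∨ x1
≡ (x2 ∧ x4 ∧ ¬x3) ∨ (¬¬x3 ∧ ¬(x2 ∧ x4)) ∨ x3 ∨ x1
≡ (x2 ∧ x4 ∧ ¬x3) ∨ (x3 ∧ ¬(x2 ∧ x4)) ∨ x3 ∨ x1
≡ (x2 ∧ x4 ∧ ¬x3) ∨ (x3 ∧ (¬x2 ∨ ¬x4)) ∨ x3 ∨ x1
≡ (x2 ∧ x4 ∧ ¬x3) ∨ (x3 ∧ ¬x2) ∨ (x3 ∧ ¬x4) ∨ x3 ∨ x1
≡ (x2 ∧ x4 ∧ ¬x3) ∨ x3 ∨ x1

(x2 ∧ x4 ∧ ¬x3) ∨ x3 ∨ x1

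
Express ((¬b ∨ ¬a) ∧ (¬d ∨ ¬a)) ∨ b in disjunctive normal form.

((¬b ∨ ¬a) ∧ (¬d ∨ ¬a)) ∨ b
≡ (¬b ∧ ¬d) ∨ (¬b ∧ ¬a) ∨ (¬a ∧ ¬d) ∨ (¬a ∧ ¬a) ∨ b   — distribute ∧ over ∨
≡ (¬b ∧ ¬d) ∨ ¬a ∨ b   — simplify

(¬b ∧ ¬d) ∨ ¬a ∨ b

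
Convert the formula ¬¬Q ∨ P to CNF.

Q ∨ P

¬¬Q ∨ P
= Q ∨ P   [double negation]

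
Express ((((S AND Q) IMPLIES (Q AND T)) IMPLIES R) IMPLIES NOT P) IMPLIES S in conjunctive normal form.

((((S AND Q) IMPLIES (Q AND T)) IMPLIES R) IMPLIES NOT P) IMPLIES S
= NOT ((((S AND Q) IMPLIES (Q AND T)) IMPLIES R) IMPLIES NOT P) OR S   (eliminate IMPLIES)
= NOT (NOT (((S AND Q) IMPLIES (Q AND T)) IMPLIES R) OR NOT P) OR S   (eliminate IMPLIES)
= NOT (NOT (NOT ((S AND Q) IMPLIES (Q AND T)) OR R) OR NOT P) OR S   (eliminate IMPLIES)
= NOT (NOT (NOT (NOT (S AND Q) OR (Q AND T)) OR R) OR NOT P) OR S   (eliminate IMPLIES)
= (NOT NOT (NOT (NOT (S AND Q) OR (Q AND T)) OR R) AND NOT NOT P) OR S   (De Morgan)
= ((NOT (NOT (S AND Q) OR (Q AND T)) OR R) AND NOT NOT P) OR S   (double negation)
= (((NOT NOT (S AND Q) AND NOT (Q AND T)) OR R) AND NOT NOT P) OR S   (De Morgan)
= (((S AND Q AND NOT (Q AND T)) OR R) AND NOT NOT P) OR S   (double negation)
= (((S AND Q AND (NOT Q OR NOT T)) OR R) AND NOT NOT P) OR S   (De Morgan)
= (((S AND Q AND (NOT Q OR NOT T)) OR R) AND P) OR S   (double negation)
= (S OR R OR S) AND (Q OR R OR S) AND (NOT Q OR NOT T OR R OR S) AND (P OR S)   (distribute OR over AND)
= (S OR R) AND (P OR S)   (simplify)

(S OR R) AND (P OR S)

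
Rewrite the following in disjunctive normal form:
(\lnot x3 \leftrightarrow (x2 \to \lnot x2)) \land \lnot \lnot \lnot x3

(\lnot x3 \leftrightarrow (x2 \to \lnot x2)) \land \lnot \lnot \lnot x3
= (\lnot x3 \to (x2 \to \lnot x2)) \land ((x2 \to \lnot x2) \to \lnot x3) \land \lnot \lnot \lnot x3   (eliminate \leftrightarrow)
= (\lnot \lnot x3 \lor (x2 \to \lnot x2)) \land ((x2 \to \lnot x2) \to \lnot x3) \land \lnot \lnot \lnot x3   (eliminate \to)
= (\lnot \lnot x3 \lor \lnot x2 \lor \lnot x2) \land ((x2 \to \lnot x2) \to \lnot x3) \land \lnot \lnot \lnot x3   (eliminate \to)
= (\lnot \lnot x3 \lor \lnot x2 \lor \lnot x2) \land (\lnot (x2 \to \lnot x2) \lor \lnot x3) \land \lnot \lnot \lnot x3   (eliminate \to)
= (\lnot \lnot x3 \lor \lnot x2 \lor \lnot x2) \land (\lnot (\lnot x2 \lor \lnot x2) \lor \lnot x3) \land \lnot \lnot \lnot x3   (eliminate \to)
= (x3 \lor \lnot x2 \lor \lnot x2) \land (\lnot (\lnot x2 \lor \lnot x2) \lor \lnot x3) \land \lnot \lnot \lnot x3   (double negation)
= (x3 \lor \lnot x2 \lor \lnot x2) \land ((\lnot \lnot x2 \land \lnot \lnot x2) \lor \lnot x3) \land \lnot \lnot \lnot x3   (De Morgan)
= (x3 \lor \lnot x2 \lor \lnot x2) \land ((x2 \land \lnot \lnot x2) \lor \lnot x3) \land \lnot \lnot \lnot x3   (double negation)
= (x3 \lor \lnot x2 \lor \lnot x2) \land ((x2 \land x2) \lor \lnot x3) \land \lnot \lnot \lnot x3   (double negation)
= (x3 \lor \lnot x2 \lor \lnot x2) \land ((x2 \land x2) \lor \lnot x3) \land \lnot x3   (double negation)
= (x3 \land x2 \land x2 \land \lnot x3) \lor (x3 \land \lnot x3 \land \lnot x3) \lor (\lnot x2 \land x2 \land x2 \land \lnot x3) \lor (\lnot x2 \land \lnot x3 \land \lnot x3) \lor (\lnot x2 \land x2 \land x2 \land \lnot x3) \lor (\lnot x2 \land \lnot x3 \land \lnot x3)   (distribute \land over \lor)
= \lnot x2 \land \lnot x3   (simplify)

\lnot x2 \land \lnot x3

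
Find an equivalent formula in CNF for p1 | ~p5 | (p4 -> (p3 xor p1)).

p1 | ~p5 | (p4 -> (p3 xor p1))
≡ p1 | ~p5 | ~p4 | (p3 xor p1)
≡ p1 | ~p5 | ~p4 | ((p3 | p1) & ~(p3 & p1))
≡ p1 | ~p5 | ~p4 | ((p3 | p1) & (~p3 | ~p1))
≡ (p1 | ~p5 | ~p4 | p3 | p1) & (p1 | ~p5 | ~p4 | ~p3 | ~p1)
≡ p1 | ~p5 | ~p4 | p3

p1 | ~p5 | ~p4 | p3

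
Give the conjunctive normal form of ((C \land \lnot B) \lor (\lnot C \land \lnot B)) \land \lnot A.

\lnot B \land \lnot A

((C \land \lnot B) \lor (\lnot C \land \lnot B)) \land \lnot A
≡ (C \lor \lnot C) \land (C \lor \lnot B) \land (\lnot B \lor \lnot C) \land (\lnot B \lor \lnot B) \land \lnot A
≡ \lnot B \land \lnot A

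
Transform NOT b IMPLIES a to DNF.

NOT b IMPLIES a
≡ NOT NOT b OR a   — eliminate IMPLIES
≡ b OR a   — double negation

b OR a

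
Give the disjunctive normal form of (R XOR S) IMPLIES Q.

(R XOR S) IMPLIES Q
≡ NOT (R XOR S) OR Q   [eliminate IMPLIES]
≡ NOT ((R AND NOT S) OR (NOT R AND S)) OR Q   [expand XOR]
≡ (NOT (R AND NOT S) AND NOT (NOT R AND S)) OR Q   [De Morgan]
≡ ((NOT R OR NOT NOT S) AND NOT (NOT R AND S)) OR Q   [De Morgan]
≡ ((NOT R OR S) AND NOT (NOT R AND S)) OR Q   [double negation]
≡ ((NOT R OR S) AND (NOT NOT R OR NOT S)) OR Q   [De Morgan]
≡ ((NOT R OR S) AND (R OR NOT S)) OR Q   [double negation]
≡ (NOT R AND R) OR (NOT R AND NOT S) OR (S AND R) OR (S AND NOT S) OR Q   [distribute AND over OR]
≡ (NOT R AND NOT S) OR (S AND R) OR Q   [simplify]

(NOT R AND NOT S) OR (S AND R) OR Q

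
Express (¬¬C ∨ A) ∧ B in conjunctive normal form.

(C ∨ A) ∧ B

(¬¬C ∨ A) ∧ B
⇔ (C ∨ A) ∧ B   [double negation]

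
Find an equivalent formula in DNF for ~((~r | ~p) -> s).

(~r & ~s) | (~p & ~s)

~((~r | ~p) -> s)
⇔ ~(~(~r | ~p) | s)   [eliminate ->]
⇔ ~~(~r | ~p) & ~s   [De Morgan]
⇔ (~r | ~p) & ~s   [double negation]
⇔ (~r & ~s) | (~p & ~s)   [distribute & over |]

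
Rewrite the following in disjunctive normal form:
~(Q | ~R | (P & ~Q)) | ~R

(~Q & R & ~P) | ~R

~(Q | ~R | (P & ~Q)) | ~R
= (~Q & ~~R & ~(P & ~Q)) | ~R   (De Morgan)
= (~Q & R & ~(P & ~Q)) | ~R   (double negation)
= (~Q & R & (~P | ~~Q)) | ~R   (De Morgan)
= (~Q & R & (~P | Q)) | ~R   (double negation)
= (~Q & R & ~P) | (~Q & R & Q) | ~R   (distribute & over |)
= (~Q & R & ~P) | ~R   (simplify)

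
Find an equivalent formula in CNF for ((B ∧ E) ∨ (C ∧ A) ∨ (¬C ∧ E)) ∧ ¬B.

((B ∧ E) ∨ (C ∧ A) ∨ (¬C ∧ E)) ∧ ¬B
⇔ (B ∨ C ∨ ¬C) ∧ (B ∨ C ∨ E) ∧ (B ∨ A ∨ ¬C) ∧ (B ∨ A ∨ E) ∧ (E ∨ C ∨ ¬C) ∧ (E ∨ C ∨ E) ∧ (E ∨ A ∨ ¬C) ∧ (E ∨ A ∨ E) ∧ ¬B   [distribute ∨ over ∧]
⇔ (B ∨ A ∨ ¬C) ∧ (E ∨ C) ∧ (E ∨ A) ∧ ¬B   [simplify]

(B ∨ A ∨ ¬C) ∧ (E ∨ C) ∧ (E ∨ A) ∧ ¬B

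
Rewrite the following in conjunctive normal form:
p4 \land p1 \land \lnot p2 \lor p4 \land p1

p4 \land p1 \land \lnot p2 \lor p4 \land p1
= (p4 \lor p4) \land (p4 \lor p1) \land (p1 \lor p4) \land (p1 \lor p1) \land (\lnot p2 \lor p4) \land (\lnot p2 \lor p1)
= p4 \land p1

p4 \land p1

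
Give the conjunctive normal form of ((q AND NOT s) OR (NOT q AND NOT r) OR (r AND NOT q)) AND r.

((q AND NOT s) OR (NOT q AND NOT r) OR (r AND NOT q)) AND r
≡ (q OR NOT q OR r) AND (q OR NOT q OR NOT q) AND (q OR NOT r OR r) AND (q OR NOT r OR NOT q) AND (NOT s OR NOT q OR r) AND (NOT s OR NOT q OR NOT q) AND (NOT s OR NOT r OR r) AND (NOT s OR NOT r OR NOT q) AND r   — distribute OR over AND
≡ (NOT s OR NOT q) AND r   — simplify

(NOT s OR NOT q) AND r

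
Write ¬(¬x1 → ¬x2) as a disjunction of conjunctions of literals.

¬(¬x1 → ¬x2)
≡ ¬(¬¬x1 ∨ ¬x2)   — eliminate →
≡ ¬¬¬x1 ∧ ¬¬x2   — De Morgan
≡ ¬x1 ∧ ¬¬x2   — double negation
≡ ¬x1 ∧ x2   — double negation

¬x1 ∧ x2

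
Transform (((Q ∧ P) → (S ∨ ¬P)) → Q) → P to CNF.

¬Q ∨ P

(((Q ∧ P) → (S ∨ ¬P)) → Q) → P
⇔ ¬(((Q ∧ P) → (S ∨ ¬P)) → Q) ∨ P
⇔ ¬(¬((Q ∧ P) → (S ∨ ¬P)) ∨ Q) ∨ P
⇔ ¬(¬(¬(Q ∧ P) ∨ S ∨ ¬P) ∨ Q) ∨ P
⇔ (¬¬(¬(Q ∧ P) ∨ S ∨ ¬P) ∧ ¬Q) ∨ P
⇔ ((¬(Q ∧ P) ∨ S ∨ ¬P) ∧ ¬Q) ∨ P
⇔ ((¬Q ∨ ¬P ∨ S ∨ ¬P) ∧ ¬Q) ∨ P
⇔ (¬Q ∨ ¬P ∨ S ∨ ¬P ∨ P) ∧ (¬Q ∨ P)
⇔ ¬Q ∨ P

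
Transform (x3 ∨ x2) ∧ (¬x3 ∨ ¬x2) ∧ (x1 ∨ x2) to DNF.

(x3 ∨ x2) ∧ (¬x3 ∨ ¬x2) ∧ (x1 ∨ x2)
⇔ x3 ∧ ¬x3 ∧ x1 ∨ x3 ∧ ¬x3 ∧ x2 ∨ x3 ∧ ¬x2 ∧ x1 ∨ x3 ∧ ¬x2 ∧ x2 ∨ x2 ∧ ¬x3 ∧ x1 ∨ x2 ∧ ¬x3 ∧ x2 ∨ x2 ∧ ¬x2 ∧ x1 ∨ x2 ∧ ¬x2 ∧ x2
⇔ x3 ∧ ¬x2 ∧ x1 ∨ x2 ∧ ¬x3

x3 ∧ ¬x2 ∧ x1 ∨ x2 ∧ ¬x3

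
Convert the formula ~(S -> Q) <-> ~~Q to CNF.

(~S | Q) & ~Q

~(S -> Q) <-> ~~Q
= (~(S -> Q) -> ~~Q) & (~~Q -> ~(S -> Q))   [eliminate <->]
= (~~(S -> Q) | ~~Q) & (~~Q -> ~(S -> Q))   [eliminate ->]
= (~~(~S | Q) | ~~Q) & (~~Q -> ~(S -> Q))   [eliminate ->]
= (~~(~S | Q) | ~~Q) & (~~~Q | ~(S -> Q))   [eliminate ->]
= (~~(~S | Q) | ~~Q) & (~~~Q | ~(~S | Q))   [eliminate ->]
= (~S | Q | ~~Q) & (~~~Q | ~(~S | Q))   [double negation]
= (~S | Q | Q) & (~~~Q | ~(~S | Q))   [double negation]
= (~S | Q | Q) & (~Q | ~(~S | Q))   [double negation]
= (~S | Q | Q) & (~Q | (~~S & ~Q))   [De Morgan]
= (~S | Q | Q) & (~Q | (S & ~Q))   [double negation]
= (~S | Q | Q) & (~Q | S) & (~Q | ~Q)   [distribute | over &]
= (~S | Q) & ~Q   [simplify]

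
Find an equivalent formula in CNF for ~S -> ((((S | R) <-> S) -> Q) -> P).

~S -> ((((S | R) <-> S) -> Q) -> P)
= ~~S | ((((S | R) <-> S) -> Q) -> P)   [eliminate ->]
= ~~S | ~(((S | R) <-> S) -> Q) | P   [eliminate ->]
= ~~S | ~(~((S | R) <-> S) | Q) | P   [eliminate ->]
= ~~S | ~(~(((S | R) -> S) & (S -> (S | R))) | Q) | P   [eliminate <->]
= ~~S | ~(~((~(S | R) | S) & (S -> (S | R))) | Q) | P   [eliminate ->]
= ~~S | ~(~((~(S | R) | S) & (~S | S | R)) | Q) | P   [eliminate ->]
= S | ~(~((~(S | R) | S) & (~S | S | R)) | Q) | P   [double negation]
= S | (~~((~(S | R) | S) & (~S | S | R)) & ~Q) | P   [De Morgan]
= S | ((~(S | R) | S) & (~S | S | R) & ~Q) | P   [double negation]
= S | (((~S & ~R) | S) & (~S | S | R) & ~Q) | P   [De Morgan]
= (S | ~S | S | P) & (S | ~R | S | P) & (S | ~S | S | R | P) & (S | ~Q | P)   [distribute | over &]
= (S | ~R | P) & (S | ~Q | P)   [simplify]

(S | ~R | P) & (S | ~Q | P)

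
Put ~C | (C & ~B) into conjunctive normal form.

~C | (C & ~B)
≡ (~C | C) & (~C | ~B)   — distribute | over &
≡ ~C | ~B   — simplify

~C | ~B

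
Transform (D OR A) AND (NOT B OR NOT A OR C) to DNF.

(D OR A) AND (NOT B OR NOT A OR C)
≡ (D AND NOT B) OR (D AND NOT A) OR (D AND C) OR (A AND NOT B) OR (A AND NOT A) OR (A AND C)
≡ (D AND NOT B) OR (D AND NOT A) OR (D AND C) OR (A AND NOT B) OR (A AND C)

(D AND NOT B) OR (D AND NOT A) OR (D AND C) OR (A AND NOT B) OR (A AND C)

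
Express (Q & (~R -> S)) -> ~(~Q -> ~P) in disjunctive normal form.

(Q & (~R -> S)) -> ~(~Q -> ~P)
≡ ~(Q & (~R -> S)) | ~(~Q -> ~P)   [eliminate ->]
≡ ~(Q & (~~R | S)) | ~(~Q -> ~P)   [eliminate ->]
≡ ~(Q & (~~R | S)) | ~(~~Q | ~P)   [eliminate ->]
≡ ~Q | ~(~~R | S) | ~(~~Q | ~P)   [De Morgan]
≡ ~Q | (~~~R & ~S) | ~(~~Q | ~P)   [De Morgan]
≡ ~Q | (~R & ~S) | ~(~~Q | ~P)   [double negation]
≡ ~Q | (~R & ~S) | (~~~Q & ~~P)   [De Morgan]
≡ ~Q | (~R & ~S) | (~Q & ~~P)   [double negation]
≡ ~Q | (~R & ~S) | (~Q & P)   [double negation]
≡ ~Q | (~R & ~S)   [simplify]

~Q | (~R & ~S)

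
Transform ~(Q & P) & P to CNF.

~(Q & P) & P
≡ (~Q | ~P) & P   (De Morgan)

(~Q | ~P) & P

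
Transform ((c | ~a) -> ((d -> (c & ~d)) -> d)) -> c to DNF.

(~a & ~d) | c

((c | ~a) -> ((d -> (c & ~d)) -> d)) -> c
≡ ~((c | ~a) -> ((d -> (c & ~d)) -> d)) | c   [eliminate ->]
≡ ~(~(c | ~a) | ((d -> (c & ~d)) -> d)) | c   [eliminate ->]
≡ ~(~(c | ~a) | ~(d -> (c & ~d)) | d) | c   [eliminate ->]
≡ ~(~(c | ~a) | ~(~d | (c & ~d)) | d) | c   [eliminate ->]
≡ (~~(c | ~a) & ~~(~d | (c & ~d)) & ~d) | c   [De Morgan]
≡ ((c | ~a) & ~~(~d | (c & ~d)) & ~d) | c   [double negation]
≡ ((c | ~a) & (~d | (c & ~d)) & ~d) | c   [double negation]
≡ (c & ~d & ~d) | (c & c & ~d & ~d) | (~a & ~d & ~d) | (~a & c & ~d & ~d) | c   [distribute & over |]
≡ (~a & ~d) | c   [simplify]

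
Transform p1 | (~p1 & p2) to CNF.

p1 | (~p1 & p2)
⇔ (p1 | ~p1) & (p1 | p2)   [distribute | over &]
⇔ p1 | p2   [simplify]

p1 | p2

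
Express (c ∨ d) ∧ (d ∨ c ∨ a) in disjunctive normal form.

(c ∨ d) ∧ (d ∨ c ∨ a)
= (c ∧ d) ∨ (c ∧ c) ∨ (c ∧ a) ∨ (d ∧ d) ∨ (d ∧ c) ∨ (d ∧ a)
= c ∨ d

c ∨ d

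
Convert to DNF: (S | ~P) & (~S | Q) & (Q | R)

(S | ~P) & (~S | Q) & (Q | R)
⇔ (S & ~S & Q) | (S & ~S & R) | (S & Q & Q) | (S & Q & R) | (~P & ~S & Q) | (~P & ~S & R) | (~P & Q & Q) | (~P & Q & R)   [distribute & over |]
⇔ (S & Q) | (~P & ~S & R) | (~P & Q)   [simplify]

(S & Q) | (~P & ~S & R) | (~P & Q)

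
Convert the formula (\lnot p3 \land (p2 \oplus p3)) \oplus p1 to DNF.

(\lnot p3 \land p2 \land \lnot p1) \lor (p3 \land p1) \lor (\lnot p2 \land \lnot p3 \land p1)

(\lnot p3 \land (p2 \oplus p3)) \oplus p1
= (\lnot p3 \land (p2 \oplus p3) \land \lnot p1) \lor (\lnot (\lnot p3 \land (p2 \oplus p3)) \land p1)   (expand \oplus)
= (\lnot p3 \land ((p2 \land \lnot p3) \lor (\lnot p2 \land p3)) \land \lnot p1) \lor (\lnot (\lnot p3 \land (p2 \oplus p3)) \land p1)   (expand \oplus)
= (\lnot p3 \land ((p2 \land \lnot p3) \lor (\lnot p2 \land p3)) \land \lnot p1) \lor (\lnot (\lnot p3 \land ((p2 \land \lnot p3) \lor (\lnot p2 \land p3))) \land p1)   (expand \oplus)
= (\lnot p3 \land ((p2 \land \lnot p3) \lor (\lnot p2 \land p3)) \land \lnot p1) \lor ((\lnot \lnot p3 \lor \lnot ((p2 \land \lnot p3) \lor (\lnot p2 \land p3))) \land p1)   (De Morgan)
= (\lnot p3 \land ((p2 \land \lnot p3) \lor (\lnot p2 \land p3)) \land \lnot p1) \lor ((p3 \lor \lnot ((p2 \land \lnot p3) \lor (\lnot p2 \land p3))) \land p1)   (double negation)
= (\lnot p3 \land ((p2 \land \lnot p3) \lor (\lnot p2 \land p3)) \land \lnot p1) \lor ((p3 \lor (\lnot (p2 \land \lnot p3) \land \lnot (\lnot p2 \land p3))) \land p1)   (De Morgan)
= (\lnot p3 \land ((p2 \land \lnot p3) \lor (\lnot p2 \land p3)) \land \lnot p1) \lor ((p3 \lor ((\lnot p2 \lor \lnot \lnot p3) \land \lnot (\lnot p2 \land p3))) \land p1)   (De Morgan)
= (\lnot p3 \land ((p2 \land \lnot p3) \lor (\lnot p2 \land p3)) \land \lnot p1) \lor ((p3 \lor ((\lnot p2 \lor p3) \land \lnot (\lnot p2 \land p3))) \land p1)   (double negation)
= (\lnot p3 \land ((p2 \land \lnot p3) \lor (\lnot p2 \land p3)) \land \lnot p1) \lor ((p3 \lor ((\lnot p2 \lor p3) \land (\lnot \lnot p2 \lor \lnot p3))) \land p1)   (De Morgan)
= (\lnot p3 \land ((p2 \land \lnot p3) \lor (\lnot p2 \land p3)) \land \lnot p1) \lor ((p3 \lor ((\lnot p2 \lor p3) \land (p2 \lor \lnot p3))) \land p1)   (double negation)
= (\lnot p3 \land p2 \land \lnot p3 \land \lnot p1) \lor (\lnot p3 \land \lnot p2 \land p3 \land \lnot p1) \lor (p3 \land p1) \lor (\lnot p2 \land p2 \land p1) \lor (\lnot p2 \land \lnot p3 \land p1) \lor (p3 \land p2 \land p1) \lor (p3 \land \lnot p3 \land p1)   (distribute \land over \lor)
= (\lnot p3 \land p2 \land \lnot p1) \lor (p3 \land p1) \lor (\lnot p2 \land \lnot p3 \land p1)   (simplify)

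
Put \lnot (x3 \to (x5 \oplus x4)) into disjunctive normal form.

(x3 \land \lnot x5 \land \lnot x4) \lor (x3 \land x4 \land x5)

\lnot (x3 \to (x5 \oplus x4))
≡ \lnot (\lnot x3 \lor (x5 \oplus x4))   [eliminate \to]
≡ \lnot (\lnot x3 \lor (x5 \land \lnot x4) \lor (\lnot x5 \land x4))   [expand \oplus]
≡ \lnot \lnot x3 \land \lnot (x5 \land \lnot x4) \land \lnot (\lnot x5 \land x4)   [De Morgan]
≡ x3 \land \lnot (x5 \land \lnot x4) \land \lnot (\lnot x5 \land x4)   [double negation]
≡ x3 \land (\lnot x5 \lor \lnot \lnot x4) \land \lnot (\lnot x5 \land x4)   [De Morgan]
≡ x3 \land (\lnot x5 \lor x4) \land \lnot (\lnot x5 \land x4)   [double negation]
≡ x3 \land (\lnot x5 \lor x4) \land (\lnot \lnot x5 \lor \lnot x4)   [De Morgan]
≡ x3 \land (\lnot x5 \lor x4) \land (x5 \lor \lnot x4)   [double negation]
≡ (x3 \land \lnot x5 \land x5) \lor (x3 \land \lnot x5 \land \lnot x4) \lor (x3 \land x4 \land x5) \lor (x3 \land x4 \land \lnot x4)   [distribute \land over \lor]
≡ (x3 \land \lnot x5 \land \lnot x4) \lor (x3 \land x4 \land x5)   [simplify]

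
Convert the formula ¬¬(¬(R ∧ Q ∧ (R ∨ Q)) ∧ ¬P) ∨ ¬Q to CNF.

¬¬(¬(R ∧ Q ∧ (R ∨ Q)) ∧ ¬P) ∨ ¬Q
≡ (¬(R ∧ Q ∧ (R ∨ Q)) ∧ ¬P) ∨ ¬Q   — double negation
≡ ((¬R ∨ ¬Q ∨ ¬(R ∨ Q)) ∧ ¬P) ∨ ¬Q   — De Morgan
≡ ((¬R ∨ ¬Q ∨ (¬R ∧ ¬Q)) ∧ ¬P) ∨ ¬Q   — De Morgan
≡ (¬R ∨ ¬Q ∨ ¬R ∨ ¬Q) ∧ (¬R ∨ ¬Q ∨ ¬Q ∨ ¬Q) ∧ (¬P ∨ ¬Q)   — distribute ∨ over ∧
≡ (¬R ∨ ¬Q) ∧ (¬P ∨ ¬Q)   — simplify

(¬R ∨ ¬Q) ∧ (¬P ∨ ¬Q)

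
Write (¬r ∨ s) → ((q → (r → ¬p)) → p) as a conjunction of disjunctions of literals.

(¬r ∨ s) → ((q → (r → ¬p)) → p)
≡ ¬(¬r ∨ s) ∨ ((q → (r → ¬p)) → p)   (eliminate →)
≡ ¬(¬r ∨ s) ∨ ¬(q → (r → ¬p)) ∨ p   (eliminate →)
≡ ¬(¬r ∨ s) ∨ ¬(¬q ∨ (r → ¬p)) ∨ p   (eliminate →)
≡ ¬(¬r ∨ s) ∨ ¬(¬q ∨ ¬r ∨ ¬p) ∨ p   (eliminate →)
≡ (¬¬r ∧ ¬s) ∨ ¬(¬q ∨ ¬r ∨ ¬p) ∨ p   (De Morgan)
≡ (r ∧ ¬s) ∨ ¬(¬q ∨ ¬r ∨ ¬p) ∨ p   (double negation)
≡ (r ∧ ¬s) ∨ (¬¬q ∧ ¬¬r ∧ ¬¬p) ∨ p   (De Morgan)
≡ (r ∧ ¬s) ∨ (q ∧ ¬¬r ∧ ¬¬p) ∨ p   (double negation)
≡ (r ∧ ¬s) ∨ (q ∧ r ∧ ¬¬p) ∨ p   (double negation)
≡ (r ∧ ¬s) ∨ (q ∧ r ∧ p) ∨ p   (double negation)
≡ (r ∨ q ∨ p) ∧ (r ∨ r ∨ p) ∧ (r ∨ p ∨ p) ∧ (¬s ∨ q ∨ p) ∧ (¬s ∨ r ∨ p) ∧ (¬s ∨ p ∨ p)   (distribute ∨ over ∧)
≡ (r ∨ p) ∧ (¬s ∨ p)   (simplify)

(r ∨ p) ∧ (¬s ∨ p)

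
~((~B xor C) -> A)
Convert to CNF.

~((~B xor C) -> A)
= ~(~(~B xor C) | A)   [eliminate ->]
= ~(~((~B | C) & ~(~B & C)) | A)   [expand xor]
= ~~((~B | C) & ~(~B & C)) & ~A   [De Morgan]
= (~B | C) & ~(~B & C) & ~A   [double negation]
= (~B | C) & (~~B | ~C) & ~A   [De Morgan]
= (~B | C) & (B | ~C) & ~A   [double negation]

(~B | C) & (B | ~C) & ~A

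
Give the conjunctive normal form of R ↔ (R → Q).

(¬R ∨ Q) ∧ R

R ↔ (R → Q)
= (R → (R → Q)) ∧ ((R → Q) → R)   [eliminate ↔]
= (¬R ∨ (R → Q)) ∧ ((R → Q) → R)   [eliminate →]
= (¬R ∨ ¬R ∨ Q) ∧ ((R → Q) → R)   [eliminate →]
= (¬R ∨ ¬R ∨ Q) ∧ (¬(R → Q) ∨ R)   [eliminate →]
= (¬R ∨ ¬R ∨ Q) ∧ (¬(¬R ∨ Q) ∨ R)   [eliminate →]
= (¬R ∨ ¬R ∨ Q) ∧ ((¬¬R ∧ ¬Q) ∨ R)   [De Morgan]
= (¬R ∨ ¬R ∨ Q) ∧ ((R ∧ ¬Q) ∨ R)   [double negation]
= (¬R ∨ ¬R ∨ Q) ∧ (R ∨ R) ∧ (¬Q ∨ R)   [distribute ∨ over ∧]
= (¬R ∨ Q) ∧ R   [simplify]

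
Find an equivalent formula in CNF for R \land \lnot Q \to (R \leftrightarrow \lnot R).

\lnot R \lor Q

R \land \lnot Q \to (R \leftrightarrow \lnot R)
≡ \lnot (R \land \lnot Q) \lor (R \leftrightarrow \lnot R)   [eliminate \to]
≡ \lnot (R \land \lnot Q) \lor (R \to \lnot R) \land (\lnot R \to R)   [eliminate \leftrightarrow]
≡ \lnot (R \land \lnot Q) \lor (\lnot R \lor \lnot R) \land (\lnot R \to R)   [eliminate \to]
≡ \lnot (R \land \lnot Q) \lor (\lnot R \lor \lnot R) \land (\lnot \lnot R \lor R)   [eliminate \to]
≡ \lnot R \lor \lnot \lnot Q \lor (\lnot R \lor \lnot R) \land (\lnot \lnot R \lor R)   [De Morgan]
≡ \lnot R \lor Q \lor (\lnot R \lor \lnot R) \land (\lnot \lnot R \lor R)   [double negation]
≡ \lnot R \lor Q \lor (\lnot R \lor \lnot R) \land (R \lor R)   [double negation]
≡ (\lnot R \lor Q \lor \lnot R \lor \lnot R) \land (\lnot R \lor Q \lor R \lor R)   [distribute \lor over \land]
≡ \lnot R \lor Q   [simplify]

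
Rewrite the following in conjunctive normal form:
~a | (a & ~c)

~a | ~c

~a | (a & ~c)
≡ (~a | a) & (~a | ~c)   [distribute | over &]
≡ ~a | ~c   [simplify]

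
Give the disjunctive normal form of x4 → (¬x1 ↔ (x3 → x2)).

x4 → (¬x1 ↔ (x3 → x2))
= ¬x4 ∨ (¬x1 ↔ (x3 → x2))
= ¬x4 ∨ ((¬x1 → (x3 → x2)) ∧ ((x3 → x2) → ¬x1))
= ¬x4 ∨ ((¬¬x1 ∨ (x3 → x2)) ∧ ((x3 → x2) → ¬x1))
= ¬x4 ∨ ((¬¬x1 ∨ ¬x3 ∨ x2) ∧ ((x3 → x2) → ¬x1))
= ¬x4 ∨ ((¬¬x1 ∨ ¬x3 ∨ x2) ∧ (¬(x3 → x2) ∨ ¬x1))
= ¬x4 ∨ ((¬¬x1 ∨ ¬x3 ∨ x2) ∧ (¬(¬x3 ∨ x2) ∨ ¬x1))
= ¬x4 ∨ ((x1 ∨ ¬x3 ∨ x2) ∧ (¬(¬x3 ∨ x2) ∨ ¬x1))
= ¬x4 ∨ ((x1 ∨ ¬x3 ∨ x2) ∧ ((¬¬x3 ∧ ¬x2) ∨ ¬x1))
= ¬x4 ∨ ((x1 ∨ ¬x3 ∨ x2) ∧ ((x3 ∧ ¬x2) ∨ ¬x1))
= ¬x4 ∨ (x1 ∧ x3 ∧ ¬x2) ∨ (x1 ∧ ¬x1) ∨ (¬x3 ∧ x3 ∧ ¬x2) ∨ (¬x3 ∧ ¬x1) ∨ (x2 ∧ x3 ∧ ¬x2) ∨ (x2 ∧ ¬x1)
= ¬x4 ∨ (x1 ∧ x3 ∧ ¬x2) ∨ (¬x3 ∧ ¬x1) ∨ (x2 ∧ ¬x1)

¬x4 ∨ (x1 ∧ x3 ∧ ¬x2) ∨ (¬x3 ∧ ¬x1) ∨ (x2 ∧ ¬x1)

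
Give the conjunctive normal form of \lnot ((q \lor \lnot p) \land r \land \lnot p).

p \lor \lnot r

\lnot ((q \lor \lnot p) \land r \land \lnot p)
≡ \lnot (q \lor \lnot p) \lor \lnot r \lor \lnot \lnot p   [De Morgan]
≡ (\lnot q \land \lnot \lnot p) \lor \lnot r \lor \lnot \lnot p   [De Morgan]
≡ (\lnot q \land p) \lor \lnot r \lor \lnot \lnot p   [double negation]
≡ (\lnot q \land p) \lor \lnot r \lor p   [double negation]
≡ (\lnot q \lor \lnot r \lor p) \land (p \lor \lnot r \lor p)   [distribute \lor over \land]
≡ p \lor \lnot r   [simplify]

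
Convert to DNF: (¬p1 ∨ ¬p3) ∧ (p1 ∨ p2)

(¬p1 ∨ ¬p3) ∧ (p1 ∨ p2)
≡ (¬p1 ∧ p1) ∨ (¬p1 ∧ p2) ∨ (¬p3 ∧ p1) ∨ (¬p3 ∧ p2)   [distribute ∧ over ∨]
≡ (¬p1 ∧ p2) ∨ (¬p3 ∧ p1) ∨ (¬p3 ∧ p2)   [simplify]

(¬p1 ∧ p2) ∨ (¬p3 ∧ p1) ∨ (¬p3 ∧ p2)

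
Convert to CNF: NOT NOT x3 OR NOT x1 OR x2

NOT NOT x3 OR NOT x1 OR x2
= x3 OR NOT x1 OR x2   [double negation]

x3 OR NOT x1 OR x2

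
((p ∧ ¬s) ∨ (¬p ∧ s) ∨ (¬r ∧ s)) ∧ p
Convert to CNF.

((p ∧ ¬s) ∨ (¬p ∧ s) ∨ (¬r ∧ s)) ∧ p
≡ (p ∨ ¬p ∨ ¬r) ∧ (p ∨ ¬p ∨ s) ∧ (p ∨ s ∨ ¬r) ∧ (p ∨ s ∨ s) ∧ (¬s ∨ ¬p ∨ ¬r) ∧ (¬s ∨ ¬p ∨ s) ∧ (¬s ∨ s ∨ ¬r) ∧ (¬s ∨ s ∨ s) ∧ p
≡ (¬s ∨ ¬p ∨ ¬r) ∧ p

(¬s ∨ ¬p ∨ ¬r) ∧ p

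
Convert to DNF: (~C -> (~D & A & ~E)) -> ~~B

(~C & D) | (~C & ~A) | (~C & E) | B

(~C -> (~D & A & ~E)) -> ~~B
≡ ~(~C -> (~D & A & ~E)) | ~~B   [eliminate ->]
≡ ~(~~C | (~D & A & ~E)) | ~~B   [eliminate ->]
≡ (~~~C & ~(~D & A & ~E)) | ~~B   [De Morgan]
≡ (~C & ~(~D & A & ~E)) | ~~B   [double negation]
≡ (~C & (~~D | ~A | ~~E)) | ~~B   [De Morgan]
≡ (~C & (D | ~A | ~~E)) | ~~B   [double negation]
≡ (~C & (D | ~A | E)) | ~~B   [double negation]
≡ (~C & (D | ~A | E)) | B   [double negation]
≡ (~C & D) | (~C & ~A) | (~C & E) | B   [distribute & over |]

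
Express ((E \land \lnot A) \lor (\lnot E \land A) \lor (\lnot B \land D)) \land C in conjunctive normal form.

(E \lor A \lor \lnot B) \land (E \lor A \lor D) \land (\lnot A \lor \lnot E \lor \lnot B) \land (\lnot A \lor \lnot E \lor D) \land C

((E \land \lnot A) \lor (\lnot E \land A) \lor (\lnot B \land D)) \land C
⇔ (E \lor \lnot E \lor \lnot B) \land (E \lor \lnot E \lor D) \land (E \lor A \lor \lnot B) \land (E \lor A \lor D) \land (\lnot A \lor \lnot E \lor \lnot B) \land (\lnot A \lor \lnot E \lor D) \land (\lnot A \lor A \lor \lnot B) \land (\lnot A \lor A \lor D) \land C   [distribute \lor over \land]
⇔ (E \lor A \lor \lnot B) \land (E \lor A \lor D) \land (\lnot A \lor \lnot E \lor \lnot B) \land (\lnot A \lor \lnot E \lor D) \land C   [simplify]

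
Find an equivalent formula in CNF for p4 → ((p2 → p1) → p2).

¬p4 ∨ p2

p4 → ((p2 → p1) → p2)
≡ ¬p4 ∨ ((p2 → p1) → p2)   (eliminate →)
≡ ¬p4 ∨ ¬(p2 → p1) ∨ p2   (eliminate →)
≡ ¬p4 ∨ ¬(¬p2 ∨ p1) ∨ p2   (eliminate →)
≡ ¬p4 ∨ (¬¬p2 ∧ ¬p1) ∨ p2   (De Morgan)
≡ ¬p4 ∨ (p2 ∧ ¬p1) ∨ p2   (double negation)
≡ (¬p4 ∨ p2 ∨ p2) ∧ (¬p4 ∨ ¬p1 ∨ p2)   (distribute ∨ over ∧)
≡ ¬p4 ∨ p2   (simplify)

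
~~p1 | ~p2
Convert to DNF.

p1 | ~p2

~~p1 | ~p2
⇔ p1 | ~p2   — double negation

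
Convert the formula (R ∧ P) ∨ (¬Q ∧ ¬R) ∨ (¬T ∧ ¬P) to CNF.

(R ∧ P) ∨ (¬Q ∧ ¬R) ∨ (¬T ∧ ¬P)
⇔ (R ∨ ¬Q ∨ ¬T) ∧ (R ∨ ¬Q ∨ ¬P) ∧ (R ∨ ¬R ∨ ¬T) ∧ (R ∨ ¬R ∨ ¬P) ∧ (P ∨ ¬Q ∨ ¬T) ∧ (P ∨ ¬Q ∨ ¬P) ∧ (P ∨ ¬R ∨ ¬T) ∧ (P ∨ ¬R ∨ ¬P)   [distribute ∨ over ∧]
⇔ (R ∨ ¬Q ∨ ¬T) ∧ (R ∨ ¬Q ∨ ¬P) ∧ (P ∨ ¬Q ∨ ¬T) ∧ (P ∨ ¬R ∨ ¬T)   [simplify]

(R ∨ ¬Q ∨ ¬T) ∧ (R ∨ ¬Q ∨ ¬P) ∧ (P ∨ ¬Q ∨ ¬T) ∧ (P ∨ ¬R ∨ ¬T)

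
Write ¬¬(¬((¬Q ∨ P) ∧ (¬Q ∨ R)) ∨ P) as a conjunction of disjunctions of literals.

Q ∨ P

¬¬(¬((¬Q ∨ P) ∧ (¬Q ∨ R)) ∨ P)
⇔ ¬((¬Q ∨ P) ∧ (¬Q ∨ R)) ∨ P   (double negation)
⇔ ¬(¬Q ∨ P) ∨ ¬(¬Q ∨ R) ∨ P   (De Morgan)
⇔ (¬¬Q ∧ ¬P) ∨ ¬(¬Q ∨ R) ∨ P   (De Morgan)
⇔ (Q ∧ ¬P) ∨ ¬(¬Q ∨ R) ∨ P   (double negation)
⇔ (Q ∧ ¬P) ∨ (¬¬Q ∧ ¬R) ∨ P   (De Morgan)
⇔ (Q ∧ ¬P) ∨ (Q ∧ ¬R) ∨ P   (double negation)
⇔ (Q ∨ Q ∨ P) ∧ (Q ∨ ¬R ∨ P) ∧ (¬P ∨ Q ∨ P) ∧ (¬P ∨ ¬R ∨ P)   (distribute ∨ over ∧)
⇔ Q ∨ P   (simplify)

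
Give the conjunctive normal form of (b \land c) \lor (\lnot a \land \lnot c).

(b \lor \lnot a) \land (b \lor \lnot c) \land (c \lor \lnot a)

(b \land c) \lor (\lnot a \land \lnot c)
≡ (b \lor \lnot a) \land (b \lor \lnot c) \land (c \lor \lnot a) \land (c \lor \lnot c)   (distribute \lor over \land)
≡ (b \lor \lnot a) \land (b \lor \lnot c) \land (c \lor \lnot a)   (simplify)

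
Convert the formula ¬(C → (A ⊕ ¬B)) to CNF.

C ∧ (¬A ∨ ¬B) ∧ (B ∨ A)

¬(C → (A ⊕ ¬B))
≡ ¬(¬C ∨ (A ⊕ ¬B))   — eliminate →
≡ ¬(¬C ∨ ((A ∨ ¬B) ∧ ¬(A ∧ ¬B)))   — expand ⊕
≡ ¬¬C ∧ ¬((A ∨ ¬B) ∧ ¬(A ∧ ¬B))   — De Morgan
≡ C ∧ ¬((A ∨ ¬B) ∧ ¬(A ∧ ¬B))   — double negation
≡ C ∧ (¬(A ∨ ¬B) ∨ ¬¬(A ∧ ¬B))   — De Morgan
≡ C ∧ ((¬A ∧ ¬¬B) ∨ ¬¬(A ∧ ¬B))   — De Morgan
≡ C ∧ ((¬A ∧ B) ∨ ¬¬(A ∧ ¬B))   — double negation
≡ C ∧ ((¬A ∧ B) ∨ (A ∧ ¬B))   — double negation
≡ C ∧ (¬A ∨ A) ∧ (¬A ∨ ¬B) ∧ (B ∨ A) ∧ (B ∨ ¬B)   — distribute ∨ over ∧
≡ C ∧ (¬A ∨ ¬B) ∧ (B ∨ A)   — simplify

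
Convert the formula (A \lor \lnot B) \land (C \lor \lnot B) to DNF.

(A \land C) \lor \lnot B

(A \lor \lnot B) \land (C \lor \lnot B)
= (A \land C) \lor (A \land \lnot B) \lor (\lnot B \land C) \lor (\lnot B \land \lnot B)   [distribute \land over \lor]
= (A \land C) \lor \lnot B   [simplify]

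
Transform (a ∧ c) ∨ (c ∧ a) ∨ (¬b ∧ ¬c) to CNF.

(a ∨ ¬b) ∧ (a ∨ ¬c) ∧ (c ∨ ¬b)

(a ∧ c) ∨ (c ∧ a) ∨ (¬b ∧ ¬c)
≡ (a ∨ c ∨ ¬b) ∧ (a ∨ c ∨ ¬c) ∧ (a ∨ a ∨ ¬b) ∧ (a ∨ a ∨ ¬c) ∧ (c ∨ c ∨ ¬b) ∧ (c ∨ c ∨ ¬c) ∧ (c ∨ a ∨ ¬b) ∧ (c ∨ a ∨ ¬c)   — distribute ∨ over ∧
≡ (a ∨ ¬b) ∧ (a ∨ ¬c) ∧ (c ∨ ¬b)   — simplify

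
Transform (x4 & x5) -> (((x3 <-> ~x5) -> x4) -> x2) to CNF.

(x4 & x5) -> (((x3 <-> ~x5) -> x4) -> x2)
≡ ~(x4 & x5) | (((x3 <-> ~x5) -> x4) -> x2)   — eliminate ->
≡ ~(x4 & x5) | ~((x3 <-> ~x5) -> x4) | x2   — eliminate ->
≡ ~(x4 & x5) | ~(~(x3 <-> ~x5) | x4) | x2   — eliminate ->
≡ ~(x4 & x5) | ~(~((x3 -> ~x5) & (~x5 -> x3)) | x4) | x2   — eliminate <->
≡ ~(x4 & x5) | ~(~((~x3 | ~x5) & (~x5 -> x3)) | x4) | x2   — eliminate ->
≡ ~(x4 & x5) | ~(~((~x3 | ~x5) & (~~x5 | x3)) | x4) | x2   — eliminate ->
≡ ~x4 | ~x5 | ~(~((~x3 | ~x5) & (~~x5 | x3)) | x4) | x2   — De Morgan
≡ ~x4 | ~x5 | (~~((~x3 | ~x5) & (~~x5 | x3)) & ~x4) | x2   — De Morgan
≡ ~x4 | ~x5 | ((~x3 | ~x5) & (~~x5 | x3) & ~x4) | x2   — double negation
≡ ~x4 | ~x5 | ((~x3 | ~x5) & (x5 | x3) & ~x4) | x2   — double negation
≡ (~x4 | ~x5 | ~x3 | ~x5 | x2) & (~x4 | ~x5 | x5 | x3 | x2) & (~x4 | ~x5 | ~x4 | x2)   — distribute | over &
≡ ~x4 | ~x5 | x2   — simplify

~x4 | ~x5 | x2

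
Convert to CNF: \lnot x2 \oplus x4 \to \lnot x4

\lnot x4 \lor \lnot x2

\lnot x2 \oplus x4 \to \lnot x4
⇔ \lnot (\lnot x2 \oplus x4) \lor \lnot x4   [eliminate \to]
⇔ \lnot ((\lnot x2 \lor x4) \land \lnot (\lnot x2 \land x4)) \lor \lnot x4   [expand \oplus]
⇔ \lnot (\lnot x2 \lor x4) \lor \lnot \lnot (\lnot x2 \land x4) \lor \lnot x4   [De Morgan]
⇔ \lnot \lnot x2 \land \lnot x4 \lor \lnot \lnot (\lnot x2 \land x4) \lor \lnot x4   [De Morgan]
⇔ x2 \land \lnot x4 \lor \lnot \lnot (\lnot x2 \land x4) \lor \lnot x4   [double negation]
⇔ x2 \land \lnot x4 \lor \lnot x2 \land x4 \lor \lnot x4   [double negation]
⇔ (x2 \lor \lnot x2 \lor \lnot x4) \land (x2 \lor x4 \lor \lnot x4) \land (\lnot x4 \lor \lnot x2 \lor \lnot x4) \land (\lnot x4 \lor x4 \lor \lnot x4)   [distribute \lor over \land]
⇔ \lnot x4 \lor \lnot x2   [simplify]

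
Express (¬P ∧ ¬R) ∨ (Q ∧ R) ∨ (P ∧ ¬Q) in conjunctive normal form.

(¬P ∧ ¬R) ∨ (Q ∧ R) ∨ (P ∧ ¬Q)
≡ (¬P ∨ Q ∨ P) ∧ (¬P ∨ Q ∨ ¬Q) ∧ (¬P ∨ R ∨ P) ∧ (¬P ∨ R ∨ ¬Q) ∧ (¬R ∨ Q ∨ P) ∧ (¬R ∨ Q ∨ ¬Q) ∧ (¬R ∨ R ∨ P) ∧ (¬R ∨ R ∨ ¬Q)   (distribute ∨ over ∧)
≡ (¬P ∨ R ∨ ¬Q) ∧ (¬R ∨ Q ∨ P)   (simplify)

(¬P ∨ R ∨ ¬Q) ∧ (¬R ∨ Q ∨ P)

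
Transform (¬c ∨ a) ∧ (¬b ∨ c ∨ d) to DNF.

(¬c ∨ a) ∧ (¬b ∨ c ∨ d)
≡ (¬c ∧ ¬b) ∨ (¬c ∧ c) ∨ (¬c ∧ d) ∨ (a ∧ ¬b) ∨ (a ∧ c) ∨ (a ∧ d)   [distribute ∧ over ∨]
≡ (¬c ∧ ¬b) ∨ (¬c ∧ d) ∨ (a ∧ ¬b) ∨ (a ∧ c) ∨ (a ∧ d)   [simplify]

(¬c ∧ ¬b) ∨ (¬c ∧ d) ∨ (a ∧ ¬b) ∨ (a ∧ c) ∨ (a ∧ d)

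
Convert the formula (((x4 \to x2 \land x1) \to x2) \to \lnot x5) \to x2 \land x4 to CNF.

(x4 \lor x2) \land (x5 \lor x2) \land (x5 \lor x4)

(((x4 \to x2 \land x1) \to x2) \to \lnot x5) \to x2 \land x4
≡ \lnot (((x4 \to x2 \land x1) \to x2) \to \lnot x5) \lor x2 \land x4   — eliminate \to
≡ \lnot (\lnot ((x4 \to x2 \land x1) \to x2) \lor \lnot x5) \lor x2 \land x4   — eliminate \to
≡ \lnot (\lnot (\lnot (x4 \to x2 \land x1) \lor x2) \lor \lnot x5) \lor x2 \land x4   — eliminate \to
≡ \lnot (\lnot (\lnot (\lnot x4 \lor x2 \land x1) \lor x2) \lor \lnot x5) \lor x2 \land x4   — eliminate \to
≡ \lnot \lnot (\lnot (\lnot x4 \lor x2 \land x1) \lor x2) \land \lnot \lnot x5 \lor x2 \land x4   — De Morgan
≡ (\lnot (\lnot x4 \lor x2 \land x1) \lor x2) \land \lnot \lnot x5 \lor x2 \land x4   — double negation
≡ (\lnot \lnot x4 \land \lnot (x2 \land x1) \lor x2) \land \lnot \lnot x5 \lor x2 \land x4   — De Morgan
≡ (x4 \land \lnot (x2 \land x1) \lor x2) \land \lnot \lnot x5 \lor x2 \land x4   — double negation
≡ (x4 \land (\lnot x2 \lor \lnot x1) \lor x2) \land \lnot \lnot x5 \lor x2 \land x4   — De Morgan
≡ (x4 \land (\lnot x2 \lor \lnot x1) \lor x2) \land x5 \lor x2 \land x4   — double negation
≡ (x4 \lor x2 \lor x2) \land (x4 \lor x2 \lor x4) \land (\lnot x2 \lor \lnot x1 \lor x2 \lor x2) \land (\lnot x2 \lor \lnot x1 \lor x2 \lor x4) \land (x5 \lor x2) \land (x5 \lor x4)   — distribute \lor over \land
≡ (x4 \lor x2) \land (x5 \lor x2) \land (x5 \lor x4)   — simplify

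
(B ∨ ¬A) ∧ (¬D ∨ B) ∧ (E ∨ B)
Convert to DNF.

B ∨ (¬A ∧ ¬D ∧ E)

(B ∨ ¬A) ∧ (¬D ∨ B) ∧ (E ∨ B)
≡ (B ∧ ¬D ∧ E) ∨ (B ∧ ¬D ∧ B) ∨ (B ∧ B ∧ E) ∨ (B ∧ B ∧ B) ∨ (¬A ∧ ¬D ∧ E) ∨ (¬A ∧ ¬D ∧ B) ∨ (¬A ∧ B ∧ E) ∨ (¬A ∧ B ∧ B)   [distribute ∧ over ∨]
≡ B ∨ (¬A ∧ ¬D ∧ E)   [simplify]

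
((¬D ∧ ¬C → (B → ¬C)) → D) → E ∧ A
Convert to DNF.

((¬D ∧ ¬C → (B → ¬C)) → D) → E ∧ A
≡ ¬((¬D ∧ ¬C → (B → ¬C)) → D) ∨ E ∧ A   — eliminate →
≡ ¬(¬(¬D ∧ ¬C → (B → ¬C)) ∨ D) ∨ E ∧ A   — eliminate →
≡ ¬(¬(¬(¬D ∧ ¬C) ∨ (B → ¬C)) ∨ D) ∨ E ∧ A   — eliminate →
≡ ¬(¬(¬(¬D ∧ ¬C) ∨ ¬B ∨ ¬C) ∨ D) ∨ E ∧ A   — eliminate →
≡ ¬¬(¬(¬D ∧ ¬C) ∨ ¬B ∨ ¬C) ∧ ¬D ∨ E ∧ A   — De Morgan
≡ (¬(¬D ∧ ¬C) ∨ ¬B ∨ ¬C) ∧ ¬D ∨ E ∧ A   — double negation
≡ (¬¬D ∨ ¬¬C ∨ ¬B ∨ ¬C) ∧ ¬D ∨ E ∧ A   — De Morgan
≡ (D ∨ ¬¬C ∨ ¬B ∨ ¬C) ∧ ¬D ∨ E ∧ A   — double negation
≡ (D ∨ C ∨ ¬B ∨ ¬C) ∧ ¬D ∨ E ∧ A   — double negation
≡ D ∧ ¬D ∨ C ∧ ¬D ∨ ¬B ∧ ¬D ∨ ¬C ∧ ¬D ∨ E ∧ A   — distribute ∧ over ∨
≡ C ∧ ¬D ∨ ¬B ∧ ¬D ∨ ¬C ∧ ¬D ∨ E ∧ A   — simplify

C ∧ ¬D ∨ ¬B ∧ ¬D ∨ ¬C ∧ ¬D ∨ E ∧ A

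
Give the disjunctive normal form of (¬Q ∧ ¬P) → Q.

(¬Q ∧ ¬P) → Q
= ¬(¬Q ∧ ¬P) ∨ Q
= ¬¬Q ∨ ¬¬P ∨ Q
= Q ∨ ¬¬P ∨ Q
= Q ∨ P ∨ Q
= Q ∨ P

Q ∨ P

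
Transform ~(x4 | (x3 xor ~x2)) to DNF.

(~x4 & ~x3 & x2) | (~x4 & ~x2 & x3)

~(x4 | (x3 xor ~x2))
≡ ~(x4 | (x3 & ~~x2) | (~x3 & ~x2))   [expand xor]
≡ ~x4 & ~(x3 & ~~x2) & ~(~x3 & ~x2)   [De Morgan]
≡ ~x4 & (~x3 | ~~~x2) & ~(~x3 & ~x2)   [De Morgan]
≡ ~x4 & (~x3 | ~x2) & ~(~x3 & ~x2)   [double negation]
≡ ~x4 & (~x3 | ~x2) & (~~x3 | ~~x2)   [De Morgan]
≡ ~x4 & (~x3 | ~x2) & (x3 | ~~x2)   [double negation]
≡ ~x4 & (~x3 | ~x2) & (x3 | x2)   [double negation]
≡ (~x4 & ~x3 & x3) | (~x4 & ~x3 & x2) | (~x4 & ~x2 & x3) | (~x4 & ~x2 & x2)   [distribute & over |]
≡ (~x4 & ~x3 & x2) | (~x4 & ~x2 & x3)   [simplify]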